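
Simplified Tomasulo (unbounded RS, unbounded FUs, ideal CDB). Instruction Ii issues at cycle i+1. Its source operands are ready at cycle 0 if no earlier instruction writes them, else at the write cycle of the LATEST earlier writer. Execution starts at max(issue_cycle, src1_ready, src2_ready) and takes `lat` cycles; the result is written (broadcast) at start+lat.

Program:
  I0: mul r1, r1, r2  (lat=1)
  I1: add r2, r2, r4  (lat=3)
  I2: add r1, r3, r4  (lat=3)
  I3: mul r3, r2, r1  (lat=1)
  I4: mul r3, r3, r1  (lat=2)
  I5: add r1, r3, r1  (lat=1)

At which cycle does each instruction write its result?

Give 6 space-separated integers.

I0 mul r1: issue@1 deps=(None,None) exec_start@1 write@2
I1 add r2: issue@2 deps=(None,None) exec_start@2 write@5
I2 add r1: issue@3 deps=(None,None) exec_start@3 write@6
I3 mul r3: issue@4 deps=(1,2) exec_start@6 write@7
I4 mul r3: issue@5 deps=(3,2) exec_start@7 write@9
I5 add r1: issue@6 deps=(4,2) exec_start@9 write@10

Answer: 2 5 6 7 9 10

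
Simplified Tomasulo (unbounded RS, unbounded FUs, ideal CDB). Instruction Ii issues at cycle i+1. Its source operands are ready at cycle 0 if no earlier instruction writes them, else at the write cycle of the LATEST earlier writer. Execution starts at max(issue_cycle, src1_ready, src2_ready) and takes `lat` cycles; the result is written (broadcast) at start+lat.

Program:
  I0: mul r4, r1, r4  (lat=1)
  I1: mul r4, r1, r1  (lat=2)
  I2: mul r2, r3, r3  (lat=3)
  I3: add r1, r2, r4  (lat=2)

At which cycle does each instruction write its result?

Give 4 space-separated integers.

Answer: 2 4 6 8

Derivation:
I0 mul r4: issue@1 deps=(None,None) exec_start@1 write@2
I1 mul r4: issue@2 deps=(None,None) exec_start@2 write@4
I2 mul r2: issue@3 deps=(None,None) exec_start@3 write@6
I3 add r1: issue@4 deps=(2,1) exec_start@6 write@8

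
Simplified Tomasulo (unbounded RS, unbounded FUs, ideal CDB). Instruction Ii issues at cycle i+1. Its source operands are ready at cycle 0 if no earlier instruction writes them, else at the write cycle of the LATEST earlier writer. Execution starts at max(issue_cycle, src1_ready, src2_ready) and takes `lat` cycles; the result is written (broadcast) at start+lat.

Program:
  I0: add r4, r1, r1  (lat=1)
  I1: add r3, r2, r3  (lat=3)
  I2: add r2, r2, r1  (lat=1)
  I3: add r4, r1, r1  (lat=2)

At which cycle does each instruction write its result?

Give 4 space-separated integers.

Answer: 2 5 4 6

Derivation:
I0 add r4: issue@1 deps=(None,None) exec_start@1 write@2
I1 add r3: issue@2 deps=(None,None) exec_start@2 write@5
I2 add r2: issue@3 deps=(None,None) exec_start@3 write@4
I3 add r4: issue@4 deps=(None,None) exec_start@4 write@6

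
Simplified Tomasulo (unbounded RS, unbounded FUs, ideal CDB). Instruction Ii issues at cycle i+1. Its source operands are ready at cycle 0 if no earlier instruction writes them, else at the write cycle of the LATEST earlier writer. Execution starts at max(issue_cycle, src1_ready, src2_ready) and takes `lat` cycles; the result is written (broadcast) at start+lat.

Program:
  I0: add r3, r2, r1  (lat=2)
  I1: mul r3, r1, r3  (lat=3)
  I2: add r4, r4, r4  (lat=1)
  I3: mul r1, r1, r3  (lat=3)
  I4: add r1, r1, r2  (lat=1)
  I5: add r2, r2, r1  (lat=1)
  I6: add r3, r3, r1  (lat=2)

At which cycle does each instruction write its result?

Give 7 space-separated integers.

Answer: 3 6 4 9 10 11 12

Derivation:
I0 add r3: issue@1 deps=(None,None) exec_start@1 write@3
I1 mul r3: issue@2 deps=(None,0) exec_start@3 write@6
I2 add r4: issue@3 deps=(None,None) exec_start@3 write@4
I3 mul r1: issue@4 deps=(None,1) exec_start@6 write@9
I4 add r1: issue@5 deps=(3,None) exec_start@9 write@10
I5 add r2: issue@6 deps=(None,4) exec_start@10 write@11
I6 add r3: issue@7 deps=(1,4) exec_start@10 write@12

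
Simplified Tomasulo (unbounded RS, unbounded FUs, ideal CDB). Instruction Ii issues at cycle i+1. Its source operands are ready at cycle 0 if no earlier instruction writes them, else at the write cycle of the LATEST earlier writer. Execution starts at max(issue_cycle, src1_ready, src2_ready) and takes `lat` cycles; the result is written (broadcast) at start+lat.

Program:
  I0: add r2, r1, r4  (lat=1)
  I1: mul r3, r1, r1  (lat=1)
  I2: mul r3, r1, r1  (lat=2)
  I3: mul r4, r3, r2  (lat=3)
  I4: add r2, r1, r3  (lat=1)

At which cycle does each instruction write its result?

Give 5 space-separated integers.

I0 add r2: issue@1 deps=(None,None) exec_start@1 write@2
I1 mul r3: issue@2 deps=(None,None) exec_start@2 write@3
I2 mul r3: issue@3 deps=(None,None) exec_start@3 write@5
I3 mul r4: issue@4 deps=(2,0) exec_start@5 write@8
I4 add r2: issue@5 deps=(None,2) exec_start@5 write@6

Answer: 2 3 5 8 6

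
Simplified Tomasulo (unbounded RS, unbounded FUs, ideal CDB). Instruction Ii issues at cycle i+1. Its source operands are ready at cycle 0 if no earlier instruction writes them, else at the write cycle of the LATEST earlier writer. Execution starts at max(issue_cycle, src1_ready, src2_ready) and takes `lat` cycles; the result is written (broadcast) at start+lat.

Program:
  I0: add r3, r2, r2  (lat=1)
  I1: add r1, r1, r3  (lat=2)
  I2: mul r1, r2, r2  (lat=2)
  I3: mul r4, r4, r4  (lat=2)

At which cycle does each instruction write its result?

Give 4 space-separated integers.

I0 add r3: issue@1 deps=(None,None) exec_start@1 write@2
I1 add r1: issue@2 deps=(None,0) exec_start@2 write@4
I2 mul r1: issue@3 deps=(None,None) exec_start@3 write@5
I3 mul r4: issue@4 deps=(None,None) exec_start@4 write@6

Answer: 2 4 5 6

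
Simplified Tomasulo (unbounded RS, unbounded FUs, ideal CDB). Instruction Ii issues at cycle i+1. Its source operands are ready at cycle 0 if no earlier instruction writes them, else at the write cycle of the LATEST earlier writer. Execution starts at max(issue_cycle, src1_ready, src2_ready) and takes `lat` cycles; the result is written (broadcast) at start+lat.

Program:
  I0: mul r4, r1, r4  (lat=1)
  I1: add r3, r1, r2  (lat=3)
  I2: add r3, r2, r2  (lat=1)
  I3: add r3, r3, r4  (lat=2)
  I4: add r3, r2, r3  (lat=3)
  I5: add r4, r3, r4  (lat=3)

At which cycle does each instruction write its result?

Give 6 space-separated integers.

I0 mul r4: issue@1 deps=(None,None) exec_start@1 write@2
I1 add r3: issue@2 deps=(None,None) exec_start@2 write@5
I2 add r3: issue@3 deps=(None,None) exec_start@3 write@4
I3 add r3: issue@4 deps=(2,0) exec_start@4 write@6
I4 add r3: issue@5 deps=(None,3) exec_start@6 write@9
I5 add r4: issue@6 deps=(4,0) exec_start@9 write@12

Answer: 2 5 4 6 9 12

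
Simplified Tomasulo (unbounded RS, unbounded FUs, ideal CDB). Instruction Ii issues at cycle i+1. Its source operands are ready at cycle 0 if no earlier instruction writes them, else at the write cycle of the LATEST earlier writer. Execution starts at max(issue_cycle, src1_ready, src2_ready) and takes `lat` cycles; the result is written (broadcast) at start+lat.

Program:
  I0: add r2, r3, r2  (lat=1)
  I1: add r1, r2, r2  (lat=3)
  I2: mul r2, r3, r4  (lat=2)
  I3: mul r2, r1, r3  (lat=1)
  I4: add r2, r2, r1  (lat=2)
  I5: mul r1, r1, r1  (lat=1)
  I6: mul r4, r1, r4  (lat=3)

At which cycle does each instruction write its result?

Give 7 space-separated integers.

I0 add r2: issue@1 deps=(None,None) exec_start@1 write@2
I1 add r1: issue@2 deps=(0,0) exec_start@2 write@5
I2 mul r2: issue@3 deps=(None,None) exec_start@3 write@5
I3 mul r2: issue@4 deps=(1,None) exec_start@5 write@6
I4 add r2: issue@5 deps=(3,1) exec_start@6 write@8
I5 mul r1: issue@6 deps=(1,1) exec_start@6 write@7
I6 mul r4: issue@7 deps=(5,None) exec_start@7 write@10

Answer: 2 5 5 6 8 7 10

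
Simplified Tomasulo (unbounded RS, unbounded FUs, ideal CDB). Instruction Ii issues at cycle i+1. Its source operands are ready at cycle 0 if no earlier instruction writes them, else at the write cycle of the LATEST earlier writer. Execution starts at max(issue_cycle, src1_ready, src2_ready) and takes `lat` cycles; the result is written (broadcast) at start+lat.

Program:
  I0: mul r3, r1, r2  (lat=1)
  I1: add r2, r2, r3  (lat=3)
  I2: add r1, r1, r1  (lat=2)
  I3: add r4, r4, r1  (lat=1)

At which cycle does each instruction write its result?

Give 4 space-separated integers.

Answer: 2 5 5 6

Derivation:
I0 mul r3: issue@1 deps=(None,None) exec_start@1 write@2
I1 add r2: issue@2 deps=(None,0) exec_start@2 write@5
I2 add r1: issue@3 deps=(None,None) exec_start@3 write@5
I3 add r4: issue@4 deps=(None,2) exec_start@5 write@6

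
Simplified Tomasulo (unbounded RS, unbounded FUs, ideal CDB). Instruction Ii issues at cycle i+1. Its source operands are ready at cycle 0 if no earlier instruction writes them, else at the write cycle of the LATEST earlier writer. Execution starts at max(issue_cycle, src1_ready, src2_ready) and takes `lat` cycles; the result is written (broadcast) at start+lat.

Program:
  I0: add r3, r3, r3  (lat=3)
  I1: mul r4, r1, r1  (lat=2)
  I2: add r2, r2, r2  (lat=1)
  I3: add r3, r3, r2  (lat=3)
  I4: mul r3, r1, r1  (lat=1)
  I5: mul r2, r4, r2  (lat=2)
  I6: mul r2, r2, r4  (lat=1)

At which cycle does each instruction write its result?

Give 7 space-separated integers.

Answer: 4 4 4 7 6 8 9

Derivation:
I0 add r3: issue@1 deps=(None,None) exec_start@1 write@4
I1 mul r4: issue@2 deps=(None,None) exec_start@2 write@4
I2 add r2: issue@3 deps=(None,None) exec_start@3 write@4
I3 add r3: issue@4 deps=(0,2) exec_start@4 write@7
I4 mul r3: issue@5 deps=(None,None) exec_start@5 write@6
I5 mul r2: issue@6 deps=(1,2) exec_start@6 write@8
I6 mul r2: issue@7 deps=(5,1) exec_start@8 write@9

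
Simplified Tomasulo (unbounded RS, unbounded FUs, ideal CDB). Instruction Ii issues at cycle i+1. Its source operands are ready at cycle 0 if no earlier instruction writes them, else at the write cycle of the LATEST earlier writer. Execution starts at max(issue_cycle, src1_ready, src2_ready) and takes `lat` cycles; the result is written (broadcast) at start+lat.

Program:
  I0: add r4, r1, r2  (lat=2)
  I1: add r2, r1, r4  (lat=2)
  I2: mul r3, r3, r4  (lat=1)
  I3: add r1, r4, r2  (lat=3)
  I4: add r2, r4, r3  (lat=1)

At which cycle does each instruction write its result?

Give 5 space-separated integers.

Answer: 3 5 4 8 6

Derivation:
I0 add r4: issue@1 deps=(None,None) exec_start@1 write@3
I1 add r2: issue@2 deps=(None,0) exec_start@3 write@5
I2 mul r3: issue@3 deps=(None,0) exec_start@3 write@4
I3 add r1: issue@4 deps=(0,1) exec_start@5 write@8
I4 add r2: issue@5 deps=(0,2) exec_start@5 write@6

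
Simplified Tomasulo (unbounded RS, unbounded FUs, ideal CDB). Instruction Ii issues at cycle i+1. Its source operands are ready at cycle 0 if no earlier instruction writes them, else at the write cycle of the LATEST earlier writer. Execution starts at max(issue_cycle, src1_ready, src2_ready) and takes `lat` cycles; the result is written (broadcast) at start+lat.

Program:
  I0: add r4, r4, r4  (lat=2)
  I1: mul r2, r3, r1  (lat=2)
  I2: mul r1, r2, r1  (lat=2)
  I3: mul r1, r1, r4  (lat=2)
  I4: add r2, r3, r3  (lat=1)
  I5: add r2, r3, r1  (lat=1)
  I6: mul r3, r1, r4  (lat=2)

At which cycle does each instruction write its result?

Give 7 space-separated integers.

Answer: 3 4 6 8 6 9 10

Derivation:
I0 add r4: issue@1 deps=(None,None) exec_start@1 write@3
I1 mul r2: issue@2 deps=(None,None) exec_start@2 write@4
I2 mul r1: issue@3 deps=(1,None) exec_start@4 write@6
I3 mul r1: issue@4 deps=(2,0) exec_start@6 write@8
I4 add r2: issue@5 deps=(None,None) exec_start@5 write@6
I5 add r2: issue@6 deps=(None,3) exec_start@8 write@9
I6 mul r3: issue@7 deps=(3,0) exec_start@8 write@10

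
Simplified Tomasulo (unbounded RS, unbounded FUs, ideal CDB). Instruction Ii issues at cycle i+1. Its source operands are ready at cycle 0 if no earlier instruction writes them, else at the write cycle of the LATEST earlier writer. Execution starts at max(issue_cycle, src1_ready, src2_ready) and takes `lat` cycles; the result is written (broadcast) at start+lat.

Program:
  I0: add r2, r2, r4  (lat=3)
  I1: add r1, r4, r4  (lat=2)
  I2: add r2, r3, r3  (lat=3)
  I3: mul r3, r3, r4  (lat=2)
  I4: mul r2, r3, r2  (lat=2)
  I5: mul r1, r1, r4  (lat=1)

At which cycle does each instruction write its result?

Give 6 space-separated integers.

Answer: 4 4 6 6 8 7

Derivation:
I0 add r2: issue@1 deps=(None,None) exec_start@1 write@4
I1 add r1: issue@2 deps=(None,None) exec_start@2 write@4
I2 add r2: issue@3 deps=(None,None) exec_start@3 write@6
I3 mul r3: issue@4 deps=(None,None) exec_start@4 write@6
I4 mul r2: issue@5 deps=(3,2) exec_start@6 write@8
I5 mul r1: issue@6 deps=(1,None) exec_start@6 write@7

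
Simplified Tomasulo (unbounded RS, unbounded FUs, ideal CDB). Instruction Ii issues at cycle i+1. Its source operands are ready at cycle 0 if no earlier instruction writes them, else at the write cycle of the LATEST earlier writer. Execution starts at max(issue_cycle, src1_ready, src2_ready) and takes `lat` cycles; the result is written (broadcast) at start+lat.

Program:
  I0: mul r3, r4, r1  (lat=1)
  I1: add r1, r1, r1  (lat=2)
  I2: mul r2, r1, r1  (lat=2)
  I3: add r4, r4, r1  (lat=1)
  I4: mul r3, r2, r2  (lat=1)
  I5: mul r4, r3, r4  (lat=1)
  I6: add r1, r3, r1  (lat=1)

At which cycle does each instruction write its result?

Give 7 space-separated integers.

Answer: 2 4 6 5 7 8 8

Derivation:
I0 mul r3: issue@1 deps=(None,None) exec_start@1 write@2
I1 add r1: issue@2 deps=(None,None) exec_start@2 write@4
I2 mul r2: issue@3 deps=(1,1) exec_start@4 write@6
I3 add r4: issue@4 deps=(None,1) exec_start@4 write@5
I4 mul r3: issue@5 deps=(2,2) exec_start@6 write@7
I5 mul r4: issue@6 deps=(4,3) exec_start@7 write@8
I6 add r1: issue@7 deps=(4,1) exec_start@7 write@8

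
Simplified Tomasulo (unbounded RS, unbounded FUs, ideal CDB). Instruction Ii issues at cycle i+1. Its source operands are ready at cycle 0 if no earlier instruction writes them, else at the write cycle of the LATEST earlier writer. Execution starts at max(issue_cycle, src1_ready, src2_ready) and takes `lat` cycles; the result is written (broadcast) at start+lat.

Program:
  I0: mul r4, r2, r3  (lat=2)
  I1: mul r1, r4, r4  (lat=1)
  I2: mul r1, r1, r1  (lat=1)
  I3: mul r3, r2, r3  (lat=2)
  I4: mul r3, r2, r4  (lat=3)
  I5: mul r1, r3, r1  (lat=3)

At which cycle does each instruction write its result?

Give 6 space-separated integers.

I0 mul r4: issue@1 deps=(None,None) exec_start@1 write@3
I1 mul r1: issue@2 deps=(0,0) exec_start@3 write@4
I2 mul r1: issue@3 deps=(1,1) exec_start@4 write@5
I3 mul r3: issue@4 deps=(None,None) exec_start@4 write@6
I4 mul r3: issue@5 deps=(None,0) exec_start@5 write@8
I5 mul r1: issue@6 deps=(4,2) exec_start@8 write@11

Answer: 3 4 5 6 8 11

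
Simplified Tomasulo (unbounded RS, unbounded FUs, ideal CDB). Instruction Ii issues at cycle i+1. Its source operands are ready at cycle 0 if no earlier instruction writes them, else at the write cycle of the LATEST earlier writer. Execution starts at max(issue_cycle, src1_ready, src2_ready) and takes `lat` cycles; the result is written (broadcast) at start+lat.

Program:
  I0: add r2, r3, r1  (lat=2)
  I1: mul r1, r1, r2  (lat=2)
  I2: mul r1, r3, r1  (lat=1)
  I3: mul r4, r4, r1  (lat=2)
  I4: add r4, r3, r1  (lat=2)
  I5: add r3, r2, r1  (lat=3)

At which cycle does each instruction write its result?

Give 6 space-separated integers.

I0 add r2: issue@1 deps=(None,None) exec_start@1 write@3
I1 mul r1: issue@2 deps=(None,0) exec_start@3 write@5
I2 mul r1: issue@3 deps=(None,1) exec_start@5 write@6
I3 mul r4: issue@4 deps=(None,2) exec_start@6 write@8
I4 add r4: issue@5 deps=(None,2) exec_start@6 write@8
I5 add r3: issue@6 deps=(0,2) exec_start@6 write@9

Answer: 3 5 6 8 8 9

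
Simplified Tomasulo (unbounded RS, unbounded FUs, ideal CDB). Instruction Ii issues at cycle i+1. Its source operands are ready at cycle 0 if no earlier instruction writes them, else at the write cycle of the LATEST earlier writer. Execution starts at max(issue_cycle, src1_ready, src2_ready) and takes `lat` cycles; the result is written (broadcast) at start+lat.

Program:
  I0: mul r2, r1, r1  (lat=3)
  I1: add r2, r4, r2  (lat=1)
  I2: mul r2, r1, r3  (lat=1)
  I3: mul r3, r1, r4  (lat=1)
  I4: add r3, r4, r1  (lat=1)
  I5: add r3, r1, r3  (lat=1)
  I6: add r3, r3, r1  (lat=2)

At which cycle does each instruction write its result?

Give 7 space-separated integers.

I0 mul r2: issue@1 deps=(None,None) exec_start@1 write@4
I1 add r2: issue@2 deps=(None,0) exec_start@4 write@5
I2 mul r2: issue@3 deps=(None,None) exec_start@3 write@4
I3 mul r3: issue@4 deps=(None,None) exec_start@4 write@5
I4 add r3: issue@5 deps=(None,None) exec_start@5 write@6
I5 add r3: issue@6 deps=(None,4) exec_start@6 write@7
I6 add r3: issue@7 deps=(5,None) exec_start@7 write@9

Answer: 4 5 4 5 6 7 9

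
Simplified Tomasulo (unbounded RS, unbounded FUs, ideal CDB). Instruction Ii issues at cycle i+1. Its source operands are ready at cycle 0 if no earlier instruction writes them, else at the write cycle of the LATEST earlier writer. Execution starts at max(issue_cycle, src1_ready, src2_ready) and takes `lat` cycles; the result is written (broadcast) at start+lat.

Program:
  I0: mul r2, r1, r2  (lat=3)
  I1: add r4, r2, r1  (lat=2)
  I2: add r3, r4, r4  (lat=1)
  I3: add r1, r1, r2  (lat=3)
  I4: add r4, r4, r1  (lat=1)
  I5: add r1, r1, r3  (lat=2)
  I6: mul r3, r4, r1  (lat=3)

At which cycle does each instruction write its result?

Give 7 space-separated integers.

I0 mul r2: issue@1 deps=(None,None) exec_start@1 write@4
I1 add r4: issue@2 deps=(0,None) exec_start@4 write@6
I2 add r3: issue@3 deps=(1,1) exec_start@6 write@7
I3 add r1: issue@4 deps=(None,0) exec_start@4 write@7
I4 add r4: issue@5 deps=(1,3) exec_start@7 write@8
I5 add r1: issue@6 deps=(3,2) exec_start@7 write@9
I6 mul r3: issue@7 deps=(4,5) exec_start@9 write@12

Answer: 4 6 7 7 8 9 12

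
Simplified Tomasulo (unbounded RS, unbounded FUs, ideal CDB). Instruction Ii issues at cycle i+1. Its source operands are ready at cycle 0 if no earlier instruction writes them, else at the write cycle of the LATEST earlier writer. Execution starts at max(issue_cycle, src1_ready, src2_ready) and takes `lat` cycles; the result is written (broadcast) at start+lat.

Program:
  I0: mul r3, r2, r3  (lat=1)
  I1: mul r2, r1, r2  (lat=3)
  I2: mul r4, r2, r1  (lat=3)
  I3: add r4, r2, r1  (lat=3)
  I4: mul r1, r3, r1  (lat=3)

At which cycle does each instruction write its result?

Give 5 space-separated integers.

I0 mul r3: issue@1 deps=(None,None) exec_start@1 write@2
I1 mul r2: issue@2 deps=(None,None) exec_start@2 write@5
I2 mul r4: issue@3 deps=(1,None) exec_start@5 write@8
I3 add r4: issue@4 deps=(1,None) exec_start@5 write@8
I4 mul r1: issue@5 deps=(0,None) exec_start@5 write@8

Answer: 2 5 8 8 8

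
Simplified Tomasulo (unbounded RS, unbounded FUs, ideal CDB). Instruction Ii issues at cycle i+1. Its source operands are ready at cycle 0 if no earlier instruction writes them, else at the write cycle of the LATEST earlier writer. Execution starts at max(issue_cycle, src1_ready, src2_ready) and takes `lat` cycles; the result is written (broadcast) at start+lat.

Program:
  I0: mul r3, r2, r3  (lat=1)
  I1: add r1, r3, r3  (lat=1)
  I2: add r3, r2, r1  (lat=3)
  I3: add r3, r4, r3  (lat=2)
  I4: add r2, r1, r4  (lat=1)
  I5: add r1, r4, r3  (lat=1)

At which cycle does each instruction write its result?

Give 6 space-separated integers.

I0 mul r3: issue@1 deps=(None,None) exec_start@1 write@2
I1 add r1: issue@2 deps=(0,0) exec_start@2 write@3
I2 add r3: issue@3 deps=(None,1) exec_start@3 write@6
I3 add r3: issue@4 deps=(None,2) exec_start@6 write@8
I4 add r2: issue@5 deps=(1,None) exec_start@5 write@6
I5 add r1: issue@6 deps=(None,3) exec_start@8 write@9

Answer: 2 3 6 8 6 9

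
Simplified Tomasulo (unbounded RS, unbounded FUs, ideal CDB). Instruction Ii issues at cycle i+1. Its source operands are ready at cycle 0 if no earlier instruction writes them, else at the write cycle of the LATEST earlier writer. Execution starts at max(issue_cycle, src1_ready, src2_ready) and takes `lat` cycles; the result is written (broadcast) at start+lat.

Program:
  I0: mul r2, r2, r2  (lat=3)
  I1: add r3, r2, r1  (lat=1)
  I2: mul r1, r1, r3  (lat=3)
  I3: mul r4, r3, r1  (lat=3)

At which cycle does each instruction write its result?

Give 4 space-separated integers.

I0 mul r2: issue@1 deps=(None,None) exec_start@1 write@4
I1 add r3: issue@2 deps=(0,None) exec_start@4 write@5
I2 mul r1: issue@3 deps=(None,1) exec_start@5 write@8
I3 mul r4: issue@4 deps=(1,2) exec_start@8 write@11

Answer: 4 5 8 11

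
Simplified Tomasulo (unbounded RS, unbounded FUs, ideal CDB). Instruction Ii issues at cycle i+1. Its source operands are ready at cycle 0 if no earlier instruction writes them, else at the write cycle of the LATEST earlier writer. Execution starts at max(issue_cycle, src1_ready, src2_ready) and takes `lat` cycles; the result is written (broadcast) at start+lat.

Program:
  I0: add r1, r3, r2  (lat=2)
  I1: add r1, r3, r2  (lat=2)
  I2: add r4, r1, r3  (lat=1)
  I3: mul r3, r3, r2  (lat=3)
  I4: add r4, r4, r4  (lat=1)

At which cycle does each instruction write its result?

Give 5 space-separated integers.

I0 add r1: issue@1 deps=(None,None) exec_start@1 write@3
I1 add r1: issue@2 deps=(None,None) exec_start@2 write@4
I2 add r4: issue@3 deps=(1,None) exec_start@4 write@5
I3 mul r3: issue@4 deps=(None,None) exec_start@4 write@7
I4 add r4: issue@5 deps=(2,2) exec_start@5 write@6

Answer: 3 4 5 7 6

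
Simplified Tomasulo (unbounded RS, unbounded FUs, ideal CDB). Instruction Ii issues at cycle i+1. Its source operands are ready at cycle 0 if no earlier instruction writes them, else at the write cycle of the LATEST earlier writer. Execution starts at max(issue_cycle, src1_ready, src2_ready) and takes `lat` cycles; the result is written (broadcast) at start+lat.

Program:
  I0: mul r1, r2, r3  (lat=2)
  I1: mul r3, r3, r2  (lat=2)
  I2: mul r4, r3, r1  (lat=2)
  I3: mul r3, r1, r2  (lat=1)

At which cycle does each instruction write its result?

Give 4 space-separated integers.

I0 mul r1: issue@1 deps=(None,None) exec_start@1 write@3
I1 mul r3: issue@2 deps=(None,None) exec_start@2 write@4
I2 mul r4: issue@3 deps=(1,0) exec_start@4 write@6
I3 mul r3: issue@4 deps=(0,None) exec_start@4 write@5

Answer: 3 4 6 5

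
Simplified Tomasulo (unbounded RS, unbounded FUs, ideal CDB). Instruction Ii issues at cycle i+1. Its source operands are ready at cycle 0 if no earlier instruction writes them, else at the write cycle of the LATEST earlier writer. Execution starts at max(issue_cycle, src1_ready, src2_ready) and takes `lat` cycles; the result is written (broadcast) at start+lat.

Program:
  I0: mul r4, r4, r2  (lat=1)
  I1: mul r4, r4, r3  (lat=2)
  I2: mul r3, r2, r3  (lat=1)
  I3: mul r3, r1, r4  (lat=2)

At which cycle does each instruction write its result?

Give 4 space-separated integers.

I0 mul r4: issue@1 deps=(None,None) exec_start@1 write@2
I1 mul r4: issue@2 deps=(0,None) exec_start@2 write@4
I2 mul r3: issue@3 deps=(None,None) exec_start@3 write@4
I3 mul r3: issue@4 deps=(None,1) exec_start@4 write@6

Answer: 2 4 4 6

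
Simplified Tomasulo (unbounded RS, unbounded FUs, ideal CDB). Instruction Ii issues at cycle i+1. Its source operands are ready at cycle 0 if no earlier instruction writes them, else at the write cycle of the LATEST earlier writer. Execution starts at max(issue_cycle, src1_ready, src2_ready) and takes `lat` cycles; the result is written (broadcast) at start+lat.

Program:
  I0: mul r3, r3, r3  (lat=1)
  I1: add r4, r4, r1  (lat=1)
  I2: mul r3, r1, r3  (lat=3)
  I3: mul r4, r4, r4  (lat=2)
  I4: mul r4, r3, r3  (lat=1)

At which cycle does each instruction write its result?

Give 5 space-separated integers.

I0 mul r3: issue@1 deps=(None,None) exec_start@1 write@2
I1 add r4: issue@2 deps=(None,None) exec_start@2 write@3
I2 mul r3: issue@3 deps=(None,0) exec_start@3 write@6
I3 mul r4: issue@4 deps=(1,1) exec_start@4 write@6
I4 mul r4: issue@5 deps=(2,2) exec_start@6 write@7

Answer: 2 3 6 6 7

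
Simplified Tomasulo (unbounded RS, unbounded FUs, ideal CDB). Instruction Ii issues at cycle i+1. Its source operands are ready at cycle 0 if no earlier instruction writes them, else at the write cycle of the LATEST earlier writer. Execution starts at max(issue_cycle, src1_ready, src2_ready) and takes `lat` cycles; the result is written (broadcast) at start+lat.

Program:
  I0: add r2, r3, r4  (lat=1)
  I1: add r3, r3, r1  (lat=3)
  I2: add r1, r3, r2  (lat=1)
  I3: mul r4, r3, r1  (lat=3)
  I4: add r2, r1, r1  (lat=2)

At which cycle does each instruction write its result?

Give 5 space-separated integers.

Answer: 2 5 6 9 8

Derivation:
I0 add r2: issue@1 deps=(None,None) exec_start@1 write@2
I1 add r3: issue@2 deps=(None,None) exec_start@2 write@5
I2 add r1: issue@3 deps=(1,0) exec_start@5 write@6
I3 mul r4: issue@4 deps=(1,2) exec_start@6 write@9
I4 add r2: issue@5 deps=(2,2) exec_start@6 write@8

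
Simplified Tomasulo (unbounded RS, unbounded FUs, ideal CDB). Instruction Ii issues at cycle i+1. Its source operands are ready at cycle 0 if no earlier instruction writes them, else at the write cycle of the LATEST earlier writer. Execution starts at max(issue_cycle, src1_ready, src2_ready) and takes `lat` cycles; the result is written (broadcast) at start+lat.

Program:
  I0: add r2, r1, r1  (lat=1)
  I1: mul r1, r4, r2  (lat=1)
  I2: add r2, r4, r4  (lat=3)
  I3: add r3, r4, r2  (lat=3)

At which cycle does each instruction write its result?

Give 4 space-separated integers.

I0 add r2: issue@1 deps=(None,None) exec_start@1 write@2
I1 mul r1: issue@2 deps=(None,0) exec_start@2 write@3
I2 add r2: issue@3 deps=(None,None) exec_start@3 write@6
I3 add r3: issue@4 deps=(None,2) exec_start@6 write@9

Answer: 2 3 6 9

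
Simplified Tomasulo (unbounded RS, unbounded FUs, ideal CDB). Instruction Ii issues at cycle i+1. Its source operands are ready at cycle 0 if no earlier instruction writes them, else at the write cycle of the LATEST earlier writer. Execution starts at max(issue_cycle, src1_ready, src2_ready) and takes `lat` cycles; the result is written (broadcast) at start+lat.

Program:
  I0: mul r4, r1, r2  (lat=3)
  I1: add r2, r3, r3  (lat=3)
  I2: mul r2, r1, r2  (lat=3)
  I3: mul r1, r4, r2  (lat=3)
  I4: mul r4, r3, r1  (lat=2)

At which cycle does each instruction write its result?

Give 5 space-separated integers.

Answer: 4 5 8 11 13

Derivation:
I0 mul r4: issue@1 deps=(None,None) exec_start@1 write@4
I1 add r2: issue@2 deps=(None,None) exec_start@2 write@5
I2 mul r2: issue@3 deps=(None,1) exec_start@5 write@8
I3 mul r1: issue@4 deps=(0,2) exec_start@8 write@11
I4 mul r4: issue@5 deps=(None,3) exec_start@11 write@13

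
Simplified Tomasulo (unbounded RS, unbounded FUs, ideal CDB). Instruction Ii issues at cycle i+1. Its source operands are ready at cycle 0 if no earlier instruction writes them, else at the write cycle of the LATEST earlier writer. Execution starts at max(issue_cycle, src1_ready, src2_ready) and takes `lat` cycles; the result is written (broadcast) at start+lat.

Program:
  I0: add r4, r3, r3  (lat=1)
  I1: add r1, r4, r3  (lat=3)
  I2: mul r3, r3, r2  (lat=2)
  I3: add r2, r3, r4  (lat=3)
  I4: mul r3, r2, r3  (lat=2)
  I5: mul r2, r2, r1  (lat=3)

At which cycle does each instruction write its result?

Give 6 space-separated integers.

Answer: 2 5 5 8 10 11

Derivation:
I0 add r4: issue@1 deps=(None,None) exec_start@1 write@2
I1 add r1: issue@2 deps=(0,None) exec_start@2 write@5
I2 mul r3: issue@3 deps=(None,None) exec_start@3 write@5
I3 add r2: issue@4 deps=(2,0) exec_start@5 write@8
I4 mul r3: issue@5 deps=(3,2) exec_start@8 write@10
I5 mul r2: issue@6 deps=(3,1) exec_start@8 write@11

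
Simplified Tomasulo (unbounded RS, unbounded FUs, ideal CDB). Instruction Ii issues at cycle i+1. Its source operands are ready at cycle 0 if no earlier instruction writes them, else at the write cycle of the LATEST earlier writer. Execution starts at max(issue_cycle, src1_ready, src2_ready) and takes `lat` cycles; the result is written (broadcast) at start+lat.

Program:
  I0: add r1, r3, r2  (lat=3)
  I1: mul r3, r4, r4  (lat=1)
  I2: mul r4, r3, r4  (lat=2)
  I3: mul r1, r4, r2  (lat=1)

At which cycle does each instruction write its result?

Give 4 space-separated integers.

Answer: 4 3 5 6

Derivation:
I0 add r1: issue@1 deps=(None,None) exec_start@1 write@4
I1 mul r3: issue@2 deps=(None,None) exec_start@2 write@3
I2 mul r4: issue@3 deps=(1,None) exec_start@3 write@5
I3 mul r1: issue@4 deps=(2,None) exec_start@5 write@6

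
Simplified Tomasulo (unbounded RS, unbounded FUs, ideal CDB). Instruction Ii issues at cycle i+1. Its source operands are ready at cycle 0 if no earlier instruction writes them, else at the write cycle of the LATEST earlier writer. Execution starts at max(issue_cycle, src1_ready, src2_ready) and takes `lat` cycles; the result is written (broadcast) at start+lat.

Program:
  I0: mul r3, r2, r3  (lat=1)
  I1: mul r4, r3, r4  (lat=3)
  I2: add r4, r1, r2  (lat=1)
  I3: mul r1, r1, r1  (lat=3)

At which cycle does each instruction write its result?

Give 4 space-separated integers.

I0 mul r3: issue@1 deps=(None,None) exec_start@1 write@2
I1 mul r4: issue@2 deps=(0,None) exec_start@2 write@5
I2 add r4: issue@3 deps=(None,None) exec_start@3 write@4
I3 mul r1: issue@4 deps=(None,None) exec_start@4 write@7

Answer: 2 5 4 7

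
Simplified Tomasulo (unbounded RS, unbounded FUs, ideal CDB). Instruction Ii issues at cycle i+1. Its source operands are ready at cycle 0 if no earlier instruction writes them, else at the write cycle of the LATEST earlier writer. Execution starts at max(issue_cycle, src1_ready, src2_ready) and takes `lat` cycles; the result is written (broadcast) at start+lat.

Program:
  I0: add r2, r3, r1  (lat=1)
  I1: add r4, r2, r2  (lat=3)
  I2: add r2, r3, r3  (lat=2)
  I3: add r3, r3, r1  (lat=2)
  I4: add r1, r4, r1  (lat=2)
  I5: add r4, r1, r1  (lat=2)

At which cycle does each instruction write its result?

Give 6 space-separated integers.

Answer: 2 5 5 6 7 9

Derivation:
I0 add r2: issue@1 deps=(None,None) exec_start@1 write@2
I1 add r4: issue@2 deps=(0,0) exec_start@2 write@5
I2 add r2: issue@3 deps=(None,None) exec_start@3 write@5
I3 add r3: issue@4 deps=(None,None) exec_start@4 write@6
I4 add r1: issue@5 deps=(1,None) exec_start@5 write@7
I5 add r4: issue@6 deps=(4,4) exec_start@7 write@9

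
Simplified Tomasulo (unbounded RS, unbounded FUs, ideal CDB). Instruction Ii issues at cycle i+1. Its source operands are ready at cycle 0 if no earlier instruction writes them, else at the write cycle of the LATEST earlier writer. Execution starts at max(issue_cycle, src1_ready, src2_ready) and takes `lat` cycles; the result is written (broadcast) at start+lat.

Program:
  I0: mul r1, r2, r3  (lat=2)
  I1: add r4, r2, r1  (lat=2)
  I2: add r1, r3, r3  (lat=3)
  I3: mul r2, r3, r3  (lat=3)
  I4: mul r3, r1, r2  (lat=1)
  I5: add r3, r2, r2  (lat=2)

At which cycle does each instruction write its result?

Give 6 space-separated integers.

I0 mul r1: issue@1 deps=(None,None) exec_start@1 write@3
I1 add r4: issue@2 deps=(None,0) exec_start@3 write@5
I2 add r1: issue@3 deps=(None,None) exec_start@3 write@6
I3 mul r2: issue@4 deps=(None,None) exec_start@4 write@7
I4 mul r3: issue@5 deps=(2,3) exec_start@7 write@8
I5 add r3: issue@6 deps=(3,3) exec_start@7 write@9

Answer: 3 5 6 7 8 9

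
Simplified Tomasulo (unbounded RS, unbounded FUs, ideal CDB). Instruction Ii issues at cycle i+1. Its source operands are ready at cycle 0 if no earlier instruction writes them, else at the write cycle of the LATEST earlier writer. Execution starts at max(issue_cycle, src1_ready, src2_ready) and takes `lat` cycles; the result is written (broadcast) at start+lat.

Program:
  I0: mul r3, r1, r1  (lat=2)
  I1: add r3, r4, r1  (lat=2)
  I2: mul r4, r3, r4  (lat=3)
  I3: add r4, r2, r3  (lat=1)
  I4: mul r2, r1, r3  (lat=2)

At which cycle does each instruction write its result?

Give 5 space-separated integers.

Answer: 3 4 7 5 7

Derivation:
I0 mul r3: issue@1 deps=(None,None) exec_start@1 write@3
I1 add r3: issue@2 deps=(None,None) exec_start@2 write@4
I2 mul r4: issue@3 deps=(1,None) exec_start@4 write@7
I3 add r4: issue@4 deps=(None,1) exec_start@4 write@5
I4 mul r2: issue@5 deps=(None,1) exec_start@5 write@7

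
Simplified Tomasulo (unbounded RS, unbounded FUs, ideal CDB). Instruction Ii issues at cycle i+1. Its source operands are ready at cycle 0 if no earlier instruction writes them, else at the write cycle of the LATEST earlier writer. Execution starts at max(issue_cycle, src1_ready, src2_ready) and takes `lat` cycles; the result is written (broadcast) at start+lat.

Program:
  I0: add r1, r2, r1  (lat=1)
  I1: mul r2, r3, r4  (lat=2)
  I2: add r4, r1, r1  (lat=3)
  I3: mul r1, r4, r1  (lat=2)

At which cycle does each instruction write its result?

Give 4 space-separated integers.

Answer: 2 4 6 8

Derivation:
I0 add r1: issue@1 deps=(None,None) exec_start@1 write@2
I1 mul r2: issue@2 deps=(None,None) exec_start@2 write@4
I2 add r4: issue@3 deps=(0,0) exec_start@3 write@6
I3 mul r1: issue@4 deps=(2,0) exec_start@6 write@8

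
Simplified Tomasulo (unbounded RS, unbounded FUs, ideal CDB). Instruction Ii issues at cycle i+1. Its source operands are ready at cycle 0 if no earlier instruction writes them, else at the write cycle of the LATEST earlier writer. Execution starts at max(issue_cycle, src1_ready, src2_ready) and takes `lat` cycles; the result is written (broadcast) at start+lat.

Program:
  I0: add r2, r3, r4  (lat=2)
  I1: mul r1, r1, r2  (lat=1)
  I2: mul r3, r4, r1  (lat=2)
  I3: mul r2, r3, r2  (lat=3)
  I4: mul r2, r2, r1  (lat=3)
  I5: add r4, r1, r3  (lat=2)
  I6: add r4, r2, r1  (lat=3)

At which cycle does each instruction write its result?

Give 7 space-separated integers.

Answer: 3 4 6 9 12 8 15

Derivation:
I0 add r2: issue@1 deps=(None,None) exec_start@1 write@3
I1 mul r1: issue@2 deps=(None,0) exec_start@3 write@4
I2 mul r3: issue@3 deps=(None,1) exec_start@4 write@6
I3 mul r2: issue@4 deps=(2,0) exec_start@6 write@9
I4 mul r2: issue@5 deps=(3,1) exec_start@9 write@12
I5 add r4: issue@6 deps=(1,2) exec_start@6 write@8
I6 add r4: issue@7 deps=(4,1) exec_start@12 write@15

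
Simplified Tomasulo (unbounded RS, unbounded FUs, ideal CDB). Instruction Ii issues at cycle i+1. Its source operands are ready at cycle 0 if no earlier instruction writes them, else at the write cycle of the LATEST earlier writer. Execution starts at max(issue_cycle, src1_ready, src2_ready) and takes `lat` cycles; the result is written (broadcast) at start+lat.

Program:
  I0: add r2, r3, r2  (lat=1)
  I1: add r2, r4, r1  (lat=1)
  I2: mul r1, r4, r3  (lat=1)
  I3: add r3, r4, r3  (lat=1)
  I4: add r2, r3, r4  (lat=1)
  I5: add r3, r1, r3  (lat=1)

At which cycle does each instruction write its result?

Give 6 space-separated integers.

I0 add r2: issue@1 deps=(None,None) exec_start@1 write@2
I1 add r2: issue@2 deps=(None,None) exec_start@2 write@3
I2 mul r1: issue@3 deps=(None,None) exec_start@3 write@4
I3 add r3: issue@4 deps=(None,None) exec_start@4 write@5
I4 add r2: issue@5 deps=(3,None) exec_start@5 write@6
I5 add r3: issue@6 deps=(2,3) exec_start@6 write@7

Answer: 2 3 4 5 6 7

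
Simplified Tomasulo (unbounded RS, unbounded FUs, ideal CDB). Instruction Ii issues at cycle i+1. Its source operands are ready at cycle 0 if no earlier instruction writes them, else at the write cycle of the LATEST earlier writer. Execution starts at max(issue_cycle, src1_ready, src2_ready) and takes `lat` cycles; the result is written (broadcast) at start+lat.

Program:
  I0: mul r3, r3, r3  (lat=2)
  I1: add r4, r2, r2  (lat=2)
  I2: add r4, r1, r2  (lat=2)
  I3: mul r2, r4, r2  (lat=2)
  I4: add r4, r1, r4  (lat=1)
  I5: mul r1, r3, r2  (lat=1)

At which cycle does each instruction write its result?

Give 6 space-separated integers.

I0 mul r3: issue@1 deps=(None,None) exec_start@1 write@3
I1 add r4: issue@2 deps=(None,None) exec_start@2 write@4
I2 add r4: issue@3 deps=(None,None) exec_start@3 write@5
I3 mul r2: issue@4 deps=(2,None) exec_start@5 write@7
I4 add r4: issue@5 deps=(None,2) exec_start@5 write@6
I5 mul r1: issue@6 deps=(0,3) exec_start@7 write@8

Answer: 3 4 5 7 6 8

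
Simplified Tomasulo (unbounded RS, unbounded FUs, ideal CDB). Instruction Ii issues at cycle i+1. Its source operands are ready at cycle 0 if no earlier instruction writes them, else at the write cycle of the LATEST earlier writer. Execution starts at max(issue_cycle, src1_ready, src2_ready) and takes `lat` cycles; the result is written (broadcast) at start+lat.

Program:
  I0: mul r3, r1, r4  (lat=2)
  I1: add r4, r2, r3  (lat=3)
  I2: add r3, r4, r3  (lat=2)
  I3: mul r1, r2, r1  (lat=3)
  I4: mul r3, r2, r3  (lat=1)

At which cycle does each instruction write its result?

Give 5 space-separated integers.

Answer: 3 6 8 7 9

Derivation:
I0 mul r3: issue@1 deps=(None,None) exec_start@1 write@3
I1 add r4: issue@2 deps=(None,0) exec_start@3 write@6
I2 add r3: issue@3 deps=(1,0) exec_start@6 write@8
I3 mul r1: issue@4 deps=(None,None) exec_start@4 write@7
I4 mul r3: issue@5 deps=(None,2) exec_start@8 write@9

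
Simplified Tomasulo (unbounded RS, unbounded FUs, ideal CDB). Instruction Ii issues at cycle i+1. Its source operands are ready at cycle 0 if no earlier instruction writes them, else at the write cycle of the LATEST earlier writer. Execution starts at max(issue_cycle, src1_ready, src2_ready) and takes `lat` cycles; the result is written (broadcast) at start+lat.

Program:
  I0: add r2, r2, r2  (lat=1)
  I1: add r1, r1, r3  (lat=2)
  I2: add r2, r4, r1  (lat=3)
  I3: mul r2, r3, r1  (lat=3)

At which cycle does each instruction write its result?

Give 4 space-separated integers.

Answer: 2 4 7 7

Derivation:
I0 add r2: issue@1 deps=(None,None) exec_start@1 write@2
I1 add r1: issue@2 deps=(None,None) exec_start@2 write@4
I2 add r2: issue@3 deps=(None,1) exec_start@4 write@7
I3 mul r2: issue@4 deps=(None,1) exec_start@4 write@7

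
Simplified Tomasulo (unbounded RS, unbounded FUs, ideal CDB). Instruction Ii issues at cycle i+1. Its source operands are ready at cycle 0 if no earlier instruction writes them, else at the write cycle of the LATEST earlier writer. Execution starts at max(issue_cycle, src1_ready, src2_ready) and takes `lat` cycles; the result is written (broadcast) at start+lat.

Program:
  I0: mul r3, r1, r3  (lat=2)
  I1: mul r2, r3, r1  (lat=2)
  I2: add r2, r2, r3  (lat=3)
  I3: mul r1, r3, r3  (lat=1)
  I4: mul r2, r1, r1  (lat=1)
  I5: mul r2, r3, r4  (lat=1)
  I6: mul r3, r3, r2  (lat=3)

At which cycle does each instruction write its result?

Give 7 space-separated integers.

I0 mul r3: issue@1 deps=(None,None) exec_start@1 write@3
I1 mul r2: issue@2 deps=(0,None) exec_start@3 write@5
I2 add r2: issue@3 deps=(1,0) exec_start@5 write@8
I3 mul r1: issue@4 deps=(0,0) exec_start@4 write@5
I4 mul r2: issue@5 deps=(3,3) exec_start@5 write@6
I5 mul r2: issue@6 deps=(0,None) exec_start@6 write@7
I6 mul r3: issue@7 deps=(0,5) exec_start@7 write@10

Answer: 3 5 8 5 6 7 10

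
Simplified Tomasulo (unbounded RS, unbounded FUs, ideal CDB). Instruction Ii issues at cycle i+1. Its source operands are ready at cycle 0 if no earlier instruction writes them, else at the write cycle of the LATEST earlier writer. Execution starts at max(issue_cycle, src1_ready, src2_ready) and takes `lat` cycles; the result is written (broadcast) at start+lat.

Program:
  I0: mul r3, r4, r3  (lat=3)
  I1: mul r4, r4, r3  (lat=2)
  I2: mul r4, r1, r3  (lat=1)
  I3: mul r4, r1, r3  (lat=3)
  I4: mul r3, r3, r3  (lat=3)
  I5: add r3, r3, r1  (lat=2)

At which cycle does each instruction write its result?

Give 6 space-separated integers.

I0 mul r3: issue@1 deps=(None,None) exec_start@1 write@4
I1 mul r4: issue@2 deps=(None,0) exec_start@4 write@6
I2 mul r4: issue@3 deps=(None,0) exec_start@4 write@5
I3 mul r4: issue@4 deps=(None,0) exec_start@4 write@7
I4 mul r3: issue@5 deps=(0,0) exec_start@5 write@8
I5 add r3: issue@6 deps=(4,None) exec_start@8 write@10

Answer: 4 6 5 7 8 10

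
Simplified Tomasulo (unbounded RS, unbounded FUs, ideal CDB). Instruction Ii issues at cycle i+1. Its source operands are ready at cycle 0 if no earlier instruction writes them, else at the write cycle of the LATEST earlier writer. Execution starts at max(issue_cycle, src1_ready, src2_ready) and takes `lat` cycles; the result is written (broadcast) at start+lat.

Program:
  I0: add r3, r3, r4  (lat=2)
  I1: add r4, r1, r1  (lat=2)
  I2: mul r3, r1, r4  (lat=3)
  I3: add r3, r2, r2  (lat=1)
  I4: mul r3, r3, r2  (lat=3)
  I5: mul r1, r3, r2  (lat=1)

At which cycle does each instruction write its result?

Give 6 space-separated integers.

Answer: 3 4 7 5 8 9

Derivation:
I0 add r3: issue@1 deps=(None,None) exec_start@1 write@3
I1 add r4: issue@2 deps=(None,None) exec_start@2 write@4
I2 mul r3: issue@3 deps=(None,1) exec_start@4 write@7
I3 add r3: issue@4 deps=(None,None) exec_start@4 write@5
I4 mul r3: issue@5 deps=(3,None) exec_start@5 write@8
I5 mul r1: issue@6 deps=(4,None) exec_start@8 write@9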